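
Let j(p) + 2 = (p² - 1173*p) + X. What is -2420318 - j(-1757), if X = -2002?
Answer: -7566324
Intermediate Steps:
j(p) = -2004 + p² - 1173*p (j(p) = -2 + ((p² - 1173*p) - 2002) = -2 + (-2002 + p² - 1173*p) = -2004 + p² - 1173*p)
-2420318 - j(-1757) = -2420318 - (-2004 + (-1757)² - 1173*(-1757)) = -2420318 - (-2004 + 3087049 + 2060961) = -2420318 - 1*5146006 = -2420318 - 5146006 = -7566324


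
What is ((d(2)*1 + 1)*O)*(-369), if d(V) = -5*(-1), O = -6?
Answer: 13284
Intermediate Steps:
d(V) = 5
((d(2)*1 + 1)*O)*(-369) = ((5*1 + 1)*(-6))*(-369) = ((5 + 1)*(-6))*(-369) = (6*(-6))*(-369) = -36*(-369) = 13284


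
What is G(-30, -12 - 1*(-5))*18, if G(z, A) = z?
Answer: -540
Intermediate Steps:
G(-30, -12 - 1*(-5))*18 = -30*18 = -540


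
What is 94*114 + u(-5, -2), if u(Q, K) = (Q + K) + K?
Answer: 10707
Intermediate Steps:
u(Q, K) = Q + 2*K (u(Q, K) = (K + Q) + K = Q + 2*K)
94*114 + u(-5, -2) = 94*114 + (-5 + 2*(-2)) = 10716 + (-5 - 4) = 10716 - 9 = 10707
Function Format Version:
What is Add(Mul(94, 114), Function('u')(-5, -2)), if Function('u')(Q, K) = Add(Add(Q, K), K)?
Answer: 10707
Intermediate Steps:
Function('u')(Q, K) = Add(Q, Mul(2, K)) (Function('u')(Q, K) = Add(Add(K, Q), K) = Add(Q, Mul(2, K)))
Add(Mul(94, 114), Function('u')(-5, -2)) = Add(Mul(94, 114), Add(-5, Mul(2, -2))) = Add(10716, Add(-5, -4)) = Add(10716, -9) = 10707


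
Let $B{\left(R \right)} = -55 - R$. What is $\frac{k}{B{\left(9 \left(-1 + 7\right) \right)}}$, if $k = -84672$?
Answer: $\frac{84672}{109} \approx 776.81$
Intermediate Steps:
$\frac{k}{B{\left(9 \left(-1 + 7\right) \right)}} = - \frac{84672}{-55 - 9 \left(-1 + 7\right)} = - \frac{84672}{-55 - 9 \cdot 6} = - \frac{84672}{-55 - 54} = - \frac{84672}{-109} = \left(-84672\right) \left(- \frac{1}{109}\right) = \frac{84672}{109}$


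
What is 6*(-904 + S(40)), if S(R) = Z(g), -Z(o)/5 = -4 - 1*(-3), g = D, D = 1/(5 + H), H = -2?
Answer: -5394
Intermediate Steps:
D = ⅓ (D = 1/(5 - 2) = 1/3 = ⅓ ≈ 0.33333)
g = ⅓ ≈ 0.33333
Z(o) = 5 (Z(o) = -5*(-4 - 1*(-3)) = -5*(-4 + 3) = -5*(-1) = 5)
S(R) = 5
6*(-904 + S(40)) = 6*(-904 + 5) = 6*(-899) = -5394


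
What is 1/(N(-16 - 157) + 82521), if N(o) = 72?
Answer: 1/82593 ≈ 1.2108e-5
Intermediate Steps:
1/(N(-16 - 157) + 82521) = 1/(72 + 82521) = 1/82593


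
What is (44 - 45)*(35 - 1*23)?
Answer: -12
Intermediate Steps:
(44 - 45)*(35 - 1*23) = -(35 - 23) = -1*12 = -12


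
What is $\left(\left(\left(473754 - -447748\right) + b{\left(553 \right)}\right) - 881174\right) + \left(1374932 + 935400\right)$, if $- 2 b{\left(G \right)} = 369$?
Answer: $\frac{4700951}{2} \approx 2.3505 \cdot 10^{6}$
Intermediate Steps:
$b{\left(G \right)} = - \frac{369}{2}$ ($b{\left(G \right)} = \left(- \frac{1}{2}\right) 369 = - \frac{369}{2}$)
$\left(\left(\left(473754 - -447748\right) + b{\left(553 \right)}\right) - 881174\right) + \left(1374932 + 935400\right) = \left(\left(\left(473754 - -447748\right) - \frac{369}{2}\right) - 881174\right) + \left(1374932 + 935400\right) = \left(\left(\left(473754 + 447748\right) - \frac{369}{2}\right) - 881174\right) + 2310332 = \left(\left(921502 - \frac{369}{2}\right) - 881174\right) + 2310332 = \left(\frac{1842635}{2} - 881174\right) + 2310332 = \frac{80287}{2} + 2310332 = \frac{4700951}{2}$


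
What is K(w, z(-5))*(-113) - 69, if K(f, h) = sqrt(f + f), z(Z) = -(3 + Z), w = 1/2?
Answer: -182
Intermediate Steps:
w = 1/2 ≈ 0.50000
z(Z) = -3 - Z
K(f, h) = sqrt(2)*sqrt(f) (K(f, h) = sqrt(2*f) = sqrt(2)*sqrt(f))
K(w, z(-5))*(-113) - 69 = (sqrt(2)*sqrt(1/2))*(-113) - 69 = (sqrt(2)*(sqrt(2)/2))*(-113) - 69 = 1*(-113) - 69 = -113 - 69 = -182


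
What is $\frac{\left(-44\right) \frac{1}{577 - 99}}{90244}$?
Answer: $- \frac{1}{980378} \approx -1.02 \cdot 10^{-6}$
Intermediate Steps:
$\frac{\left(-44\right) \frac{1}{577 - 99}}{90244} = - \frac{44}{577 - 99} \cdot \frac{1}{90244} = - \frac{44}{478} \cdot \frac{1}{90244} = \left(-44\right) \frac{1}{478} \cdot \frac{1}{90244} = \left(- \frac{22}{239}\right) \frac{1}{90244} = - \frac{1}{980378}$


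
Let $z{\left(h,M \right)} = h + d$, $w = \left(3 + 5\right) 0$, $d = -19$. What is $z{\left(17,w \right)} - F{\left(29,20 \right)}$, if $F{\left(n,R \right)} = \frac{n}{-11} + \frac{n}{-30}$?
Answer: $\frac{529}{330} \approx 1.603$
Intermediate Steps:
$F{\left(n,R \right)} = - \frac{41 n}{330}$ ($F{\left(n,R \right)} = n \left(- \frac{1}{11}\right) + n \left(- \frac{1}{30}\right) = - \frac{n}{11} - \frac{n}{30} = - \frac{41 n}{330}$)
$w = 0$ ($w = 8 \cdot 0 = 0$)
$z{\left(h,M \right)} = -19 + h$ ($z{\left(h,M \right)} = h - 19 = -19 + h$)
$z{\left(17,w \right)} - F{\left(29,20 \right)} = \left(-19 + 17\right) - \left(- \frac{41}{330}\right) 29 = -2 - - \frac{1189}{330} = -2 + \frac{1189}{330} = \frac{529}{330}$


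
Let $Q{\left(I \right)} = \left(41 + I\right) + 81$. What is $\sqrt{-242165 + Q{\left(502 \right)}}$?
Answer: $i \sqrt{241541} \approx 491.47 i$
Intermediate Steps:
$Q{\left(I \right)} = 122 + I$
$\sqrt{-242165 + Q{\left(502 \right)}} = \sqrt{-242165 + \left(122 + 502\right)} = \sqrt{-242165 + 624} = \sqrt{-241541} = i \sqrt{241541}$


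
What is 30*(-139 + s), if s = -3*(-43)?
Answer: -300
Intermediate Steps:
s = 129
30*(-139 + s) = 30*(-139 + 129) = 30*(-10) = -300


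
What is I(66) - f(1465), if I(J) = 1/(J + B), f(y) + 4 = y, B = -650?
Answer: -853225/584 ≈ -1461.0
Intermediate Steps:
f(y) = -4 + y
I(J) = 1/(-650 + J) (I(J) = 1/(J - 650) = 1/(-650 + J))
I(66) - f(1465) = 1/(-650 + 66) - (-4 + 1465) = 1/(-584) - 1*1461 = -1/584 - 1461 = -853225/584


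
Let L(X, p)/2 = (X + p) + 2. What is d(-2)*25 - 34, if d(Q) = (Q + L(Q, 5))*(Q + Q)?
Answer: -834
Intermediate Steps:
L(X, p) = 4 + 2*X + 2*p (L(X, p) = 2*((X + p) + 2) = 2*(2 + X + p) = 4 + 2*X + 2*p)
d(Q) = 2*Q*(14 + 3*Q) (d(Q) = (Q + (4 + 2*Q + 2*5))*(Q + Q) = (Q + (4 + 2*Q + 10))*(2*Q) = (Q + (14 + 2*Q))*(2*Q) = (14 + 3*Q)*(2*Q) = 2*Q*(14 + 3*Q))
d(-2)*25 - 34 = (2*(-2)*(14 + 3*(-2)))*25 - 34 = (2*(-2)*(14 - 6))*25 - 34 = (2*(-2)*8)*25 - 34 = -32*25 - 34 = -800 - 34 = -834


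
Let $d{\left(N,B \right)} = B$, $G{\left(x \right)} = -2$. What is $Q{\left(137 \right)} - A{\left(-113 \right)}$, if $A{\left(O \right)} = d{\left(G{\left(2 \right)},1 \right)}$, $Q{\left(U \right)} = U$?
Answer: $136$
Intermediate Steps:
$A{\left(O \right)} = 1$
$Q{\left(137 \right)} - A{\left(-113 \right)} = 137 - 1 = 136$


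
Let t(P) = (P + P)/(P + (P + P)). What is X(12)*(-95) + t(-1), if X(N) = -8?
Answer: 2282/3 ≈ 760.67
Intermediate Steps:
t(P) = ⅔ (t(P) = (2*P)/(P + 2*P) = (2*P)/((3*P)) = (2*P)*(1/(3*P)) = ⅔)
X(12)*(-95) + t(-1) = -8*(-95) + ⅔ = 760 + ⅔ = 2282/3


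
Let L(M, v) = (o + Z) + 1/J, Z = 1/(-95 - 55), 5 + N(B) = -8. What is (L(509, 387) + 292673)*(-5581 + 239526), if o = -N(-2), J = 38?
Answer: 19514642797042/285 ≈ 6.8472e+10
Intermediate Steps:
N(B) = -13 (N(B) = -5 - 8 = -13)
o = 13 (o = -1*(-13) = 13)
Z = -1/150 (Z = 1/(-150) = -1/150 ≈ -0.0066667)
L(M, v) = 18553/1425 (L(M, v) = (13 - 1/150) + 1/38 = 1949/150 + 1/38 = 18553/1425)
(L(509, 387) + 292673)*(-5581 + 239526) = (18553/1425 + 292673)*(-5581 + 239526) = (417077578/1425)*233945 = 19514642797042/285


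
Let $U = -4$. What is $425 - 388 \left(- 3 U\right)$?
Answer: $-4231$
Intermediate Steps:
$425 - 388 \left(- 3 U\right) = 425 - 388 \left(\left(-3\right) \left(-4\right)\right) = 425 - 4656 = -4231$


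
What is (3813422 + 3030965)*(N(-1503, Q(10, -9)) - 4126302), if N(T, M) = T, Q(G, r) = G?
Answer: -28252294880535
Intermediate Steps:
(3813422 + 3030965)*(N(-1503, Q(10, -9)) - 4126302) = (3813422 + 3030965)*(-1503 - 4126302) = 6844387*(-4127805) = -28252294880535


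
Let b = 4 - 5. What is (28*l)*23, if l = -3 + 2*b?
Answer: -3220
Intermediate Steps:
b = -1
l = -5 (l = -3 + 2*(-1) = -3 - 2 = -5)
(28*l)*23 = (28*(-5))*23 = -140*23 = -3220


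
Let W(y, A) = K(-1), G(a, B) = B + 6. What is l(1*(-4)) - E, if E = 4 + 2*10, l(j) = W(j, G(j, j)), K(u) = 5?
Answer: -19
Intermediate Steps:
G(a, B) = 6 + B
W(y, A) = 5
l(j) = 5
E = 24 (E = 4 + 20 = 24)
l(1*(-4)) - E = 5 - 1*24 = 5 - 24 = -19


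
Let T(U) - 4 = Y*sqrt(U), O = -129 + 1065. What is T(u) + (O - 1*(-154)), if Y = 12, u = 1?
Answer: 1106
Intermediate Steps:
O = 936
T(U) = 4 + 12*sqrt(U)
T(u) + (O - 1*(-154)) = (4 + 12*sqrt(1)) + (936 - 1*(-154)) = (4 + 12*1) + (936 + 154) = (4 + 12) + 1090 = 16 + 1090 = 1106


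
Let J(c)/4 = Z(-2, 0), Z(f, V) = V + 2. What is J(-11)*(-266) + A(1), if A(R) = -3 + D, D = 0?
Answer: -2131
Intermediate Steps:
A(R) = -3 (A(R) = -3 + 0 = -3)
Z(f, V) = 2 + V
J(c) = 8 (J(c) = 4*(2 + 0) = 4*2 = 8)
J(-11)*(-266) + A(1) = 8*(-266) - 3 = -2128 - 3 = -2131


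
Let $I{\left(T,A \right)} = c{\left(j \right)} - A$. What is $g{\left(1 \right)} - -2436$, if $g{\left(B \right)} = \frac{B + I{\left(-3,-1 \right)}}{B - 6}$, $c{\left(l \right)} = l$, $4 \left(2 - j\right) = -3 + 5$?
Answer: $\frac{24353}{10} \approx 2435.3$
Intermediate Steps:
$j = \frac{3}{2}$ ($j = 2 - \frac{-3 + 5}{4} = 2 - \frac{1}{2} = \frac{3}{2} \approx 1.5$)
$I{\left(T,A \right)} = \frac{3}{2} - A$
$g{\left(B \right)} = \frac{\frac{5}{2} + B}{-6 + B}$ ($g{\left(B \right)} = \frac{B + \left(\frac{3}{2} - -1\right)}{B - 6} = \frac{B + \left(\frac{3}{2} + 1\right)}{-6 + B} = \frac{B + \frac{5}{2}}{-6 + B} = \frac{\frac{5}{2} + B}{-6 + B}$)
$g{\left(1 \right)} - -2436 = \frac{\frac{5}{2} + 1}{-6 + 1} - -2436 = \frac{1}{-5} \cdot \frac{7}{2} + 2436 = \left(- \frac{1}{5}\right) \frac{7}{2} + 2436 = - \frac{7}{10} + 2436 = \frac{24353}{10}$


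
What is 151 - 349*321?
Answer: -111878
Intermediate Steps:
151 - 349*321 = 151 - 112029 = -111878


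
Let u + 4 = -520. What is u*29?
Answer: -15196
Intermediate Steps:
u = -524 (u = -4 - 520 = -524)
u*29 = -524*29 = -15196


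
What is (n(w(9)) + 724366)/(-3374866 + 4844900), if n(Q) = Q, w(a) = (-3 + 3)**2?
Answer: 362183/735017 ≈ 0.49275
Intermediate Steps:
w(a) = 0 (w(a) = 0**2 = 0)
(n(w(9)) + 724366)/(-3374866 + 4844900) = (0 + 724366)/(-3374866 + 4844900) = 724366/1470034 = 724366*(1/1470034) = 362183/735017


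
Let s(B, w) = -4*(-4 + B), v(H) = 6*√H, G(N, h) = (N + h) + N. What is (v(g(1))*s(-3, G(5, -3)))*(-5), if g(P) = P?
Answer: -840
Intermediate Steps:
G(N, h) = h + 2*N
s(B, w) = 16 - 4*B
(v(g(1))*s(-3, G(5, -3)))*(-5) = ((6*√1)*(16 - 4*(-3)))*(-5) = ((6*1)*(16 + 12))*(-5) = (6*28)*(-5) = 168*(-5) = -840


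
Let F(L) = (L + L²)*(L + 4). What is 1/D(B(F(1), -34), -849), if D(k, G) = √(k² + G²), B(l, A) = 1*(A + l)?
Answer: √80153/240459 ≈ 0.0011774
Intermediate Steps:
F(L) = (4 + L)*(L + L²) (F(L) = (L + L²)*(4 + L) = (4 + L)*(L + L²))
B(l, A) = A + l
D(k, G) = √(G² + k²)
1/D(B(F(1), -34), -849) = 1/(√((-849)² + (-34 + 1*(4 + 1² + 5*1))²)) = 1/(√(720801 + (-34 + 1*(4 + 1 + 5))²)) = 1/(√(720801 + (-34 + 1*10)²)) = 1/(√(720801 + (-34 + 10)²)) = 1/(√(720801 + (-24)²)) = 1/(√(720801 + 576)) = 1/(√721377) = 1/(3*√80153) = √80153/240459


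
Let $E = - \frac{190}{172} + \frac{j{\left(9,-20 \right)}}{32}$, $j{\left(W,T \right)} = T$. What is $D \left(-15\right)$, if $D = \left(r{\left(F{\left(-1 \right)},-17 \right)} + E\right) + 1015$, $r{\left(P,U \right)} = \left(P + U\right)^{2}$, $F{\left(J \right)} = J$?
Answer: $- \frac{6900315}{344} \approx -20059.0$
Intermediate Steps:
$E = - \frac{595}{344}$ ($E = - \frac{190}{172} - \frac{20}{32} = \left(-190\right) \frac{1}{172} - \frac{5}{8} = - \frac{95}{86} - \frac{5}{8} = - \frac{595}{344} \approx -1.7297$)
$D = \frac{460021}{344}$ ($D = \left(\left(-1 - 17\right)^{2} - \frac{595}{344}\right) + 1015 = \left(\left(-18\right)^{2} - \frac{595}{344}\right) + 1015 = \left(324 - \frac{595}{344}\right) + 1015 = \frac{110861}{344} + 1015 = \frac{460021}{344} \approx 1337.3$)
$D \left(-15\right) = \frac{460021}{344} \left(-15\right) = - \frac{6900315}{344}$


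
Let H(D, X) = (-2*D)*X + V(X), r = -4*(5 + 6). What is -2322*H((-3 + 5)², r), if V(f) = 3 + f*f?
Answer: -5319702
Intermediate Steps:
r = -44 (r = -4*11 = -44)
V(f) = 3 + f²
H(D, X) = 3 + X² - 2*D*X (H(D, X) = (-2*D)*X + (3 + X²) = -2*D*X + (3 + X²) = 3 + X² - 2*D*X)
-2322*H((-3 + 5)², r) = -2322*(3 + (-44)² - 2*(-3 + 5)²*(-44)) = -2322*(3 + 1936 - 2*2²*(-44)) = -2322*(3 + 1936 - 2*4*(-44)) = -2322*(3 + 1936 + 352) = -2322*2291 = -5319702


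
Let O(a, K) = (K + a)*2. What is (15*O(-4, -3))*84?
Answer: -17640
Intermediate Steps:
O(a, K) = 2*K + 2*a
(15*O(-4, -3))*84 = (15*(2*(-3) + 2*(-4)))*84 = (15*(-6 - 8))*84 = (15*(-14))*84 = -210*84 = -17640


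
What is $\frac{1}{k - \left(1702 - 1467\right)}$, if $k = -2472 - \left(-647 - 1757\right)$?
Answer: $- \frac{1}{303} \approx -0.0033003$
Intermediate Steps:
$k = -68$ ($k = -2472 - -2404 = -2472 + 2404 = -68$)
$\frac{1}{k - \left(1702 - 1467\right)} = \frac{1}{-68 - \left(1702 - 1467\right)} = \frac{1}{-68 - 235} = \frac{1}{-303} = - \frac{1}{303}$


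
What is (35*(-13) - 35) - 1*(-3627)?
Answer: 3137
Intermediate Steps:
(35*(-13) - 35) - 1*(-3627) = (-455 - 35) + 3627 = -490 + 3627 = 3137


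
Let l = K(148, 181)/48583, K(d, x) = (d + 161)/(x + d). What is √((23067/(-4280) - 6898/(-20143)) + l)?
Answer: I*√2395912298180760486048849642890/688998304218140 ≈ 2.2466*I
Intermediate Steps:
K(d, x) = (161 + d)/(d + x)
l = 309/15983807 (l = ((161 + 148)/(148 + 181))/48583 = (309/329)*(1/48583) = 309/15983807 ≈ 1.9332e-5)
√((23067/(-4280) - 6898/(-20143)) + l) = √((23067/(-4280) - 6898/(-20143)) + 309/15983807) = √((23067*(-1/4280) - 6898*(-1/20143)) + 309/15983807) = √((-23067/4280 + 6898/20143) + 309/15983807) = √(-435115141/86212040 + 309/15983807) = √(-6954769797001427/1377996608436280) = I*√2395912298180760486048849642890/688998304218140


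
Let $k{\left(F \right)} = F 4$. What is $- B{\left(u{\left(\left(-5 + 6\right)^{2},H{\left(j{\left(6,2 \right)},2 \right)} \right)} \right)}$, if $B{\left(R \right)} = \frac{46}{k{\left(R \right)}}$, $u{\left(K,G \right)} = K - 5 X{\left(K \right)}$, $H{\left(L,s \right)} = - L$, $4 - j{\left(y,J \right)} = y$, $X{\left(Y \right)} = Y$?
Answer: $\frac{23}{8} \approx 2.875$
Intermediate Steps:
$k{\left(F \right)} = 4 F$
$j{\left(y,J \right)} = 4 - y$
$u{\left(K,G \right)} = - 4 K$ ($u{\left(K,G \right)} = K - 5 K = - 4 K$)
$B{\left(R \right)} = \frac{23}{2 R}$ ($B{\left(R \right)} = \frac{46}{4 R} = 46 \frac{1}{4 R} = \frac{23}{2 R}$)
$- B{\left(u{\left(\left(-5 + 6\right)^{2},H{\left(j{\left(6,2 \right)},2 \right)} \right)} \right)} = - \frac{23}{2 \left(- 4 \left(-5 + 6\right)^{2}\right)} = - \frac{23}{2 \left(- 4 \cdot 1^{2}\right)} = - \frac{23}{2 \left(\left(-4\right) 1\right)} = - \frac{23}{2 \left(-4\right)} = - \frac{23 \left(-1\right)}{2 \cdot 4} = \left(-1\right) \left(- \frac{23}{8}\right) = \frac{23}{8}$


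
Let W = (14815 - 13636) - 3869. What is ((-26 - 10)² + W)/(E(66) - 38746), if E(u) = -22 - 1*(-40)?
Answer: 697/19364 ≈ 0.035995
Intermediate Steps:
E(u) = 18 (E(u) = -22 + 40 = 18)
W = -2690 (W = 1179 - 3869 = -2690)
((-26 - 10)² + W)/(E(66) - 38746) = ((-26 - 10)² - 2690)/(18 - 38746) = ((-36)² - 2690)/(-38728) = (1296 - 2690)*(-1/38728) = -1394*(-1/38728) = 697/19364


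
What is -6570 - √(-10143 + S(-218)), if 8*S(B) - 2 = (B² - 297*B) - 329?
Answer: -6570 - √61598/4 ≈ -6632.0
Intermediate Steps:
S(B) = -327/8 - 297*B/8 + B²/8 (S(B) = ¼ + ((B² - 297*B) - 329)/8 = ¼ + (-329 + B² - 297*B)/8 = ¼ + (-329/8 - 297*B/8 + B²/8) = -327/8 - 297*B/8 + B²/8)
-6570 - √(-10143 + S(-218)) = -6570 - √(-10143 + (-327/8 - 297/8*(-218) + (⅛)*(-218)²)) = -6570 - √(-10143 + (-327/8 + 32373/4 + (⅛)*47524)) = -6570 - √(-10143 + (-327/8 + 32373/4 + 11881/2)) = -6570 - √(-10143 + 111943/8) = -6570 - √(30799/8) = -6570 - √61598/4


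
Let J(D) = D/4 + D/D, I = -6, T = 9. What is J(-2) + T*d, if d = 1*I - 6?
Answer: -215/2 ≈ -107.50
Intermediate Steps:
d = -12 (d = 1*(-6) - 6 = -6 - 6 = -12)
J(D) = 1 + D/4 (J(D) = D*(1/4) + 1 = D/4 + 1 = 1 + D/4)
J(-2) + T*d = (1 + (1/4)*(-2)) + 9*(-12) = (1 - 1/2) - 108 = 1/2 - 108 = -215/2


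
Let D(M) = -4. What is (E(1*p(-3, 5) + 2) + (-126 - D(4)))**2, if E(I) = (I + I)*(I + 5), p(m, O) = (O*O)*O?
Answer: 1115960836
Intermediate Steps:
p(m, O) = O**3 (p(m, O) = O**2*O = O**3)
E(I) = 2*I*(5 + I) (E(I) = (2*I)*(5 + I) = 2*I*(5 + I))
(E(1*p(-3, 5) + 2) + (-126 - D(4)))**2 = (2*(1*5**3 + 2)*(5 + (1*5**3 + 2)) + (-126 - 1*(-4)))**2 = (2*(1*125 + 2)*(5 + (1*125 + 2)) + (-126 + 4))**2 = (2*(125 + 2)*(5 + (125 + 2)) - 122)**2 = (2*127*(5 + 127) - 122)**2 = (2*127*132 - 122)**2 = (33528 - 122)**2 = 33406**2 = 1115960836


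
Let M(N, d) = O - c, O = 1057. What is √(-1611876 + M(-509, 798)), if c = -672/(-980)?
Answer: I*√1973254115/35 ≈ 1269.2*I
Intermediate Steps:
c = 24/35 (c = -672*(-1/980) = 24/35 ≈ 0.68571)
M(N, d) = 36971/35 (M(N, d) = 1057 - 1*24/35 = 1057 - 24/35 = 36971/35)
√(-1611876 + M(-509, 798)) = √(-1611876 + 36971/35) = √(-56378689/35) = I*√1973254115/35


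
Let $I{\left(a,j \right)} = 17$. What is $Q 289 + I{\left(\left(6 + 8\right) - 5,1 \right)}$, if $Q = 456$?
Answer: $131801$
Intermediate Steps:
$Q 289 + I{\left(\left(6 + 8\right) - 5,1 \right)} = 456 \cdot 289 + 17 = 131784 + 17 = 131801$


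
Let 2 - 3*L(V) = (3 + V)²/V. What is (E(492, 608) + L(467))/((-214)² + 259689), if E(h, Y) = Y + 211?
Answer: 309151/142661495 ≈ 0.0021670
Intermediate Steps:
E(h, Y) = 211 + Y
L(V) = ⅔ - (3 + V)²/(3*V)
(E(492, 608) + L(467))/((-214)² + 259689) = ((211 + 608) + (⅓)*(-(3 + 467)² + 2*467)/467)/((-214)² + 259689) = (819 + (⅓)*(1/467)*(-1*470² + 934))/(45796 + 259689) = (819 + (⅓)*(1/467)*(-1*220900 + 934))/305485 = (819 + (⅓)*(1/467)*(-220900 + 934))*(1/305485) = (819 + (⅓)*(1/467)*(-219966))*(1/305485) = (819 - 73322/467)*(1/305485) = (309151/467)*(1/305485) = 309151/142661495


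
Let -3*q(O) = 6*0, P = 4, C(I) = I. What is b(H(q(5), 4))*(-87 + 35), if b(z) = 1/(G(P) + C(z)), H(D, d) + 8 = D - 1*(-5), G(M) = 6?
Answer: -52/3 ≈ -17.333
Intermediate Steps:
q(O) = 0 (q(O) = -2*0 = -1/3*0 = 0)
H(D, d) = -3 + D (H(D, d) = -8 + (D - 1*(-5)) = -8 + (D + 5) = -8 + (5 + D) = -3 + D)
b(z) = 1/(6 + z)
b(H(q(5), 4))*(-87 + 35) = (-87 + 35)/(6 + (-3 + 0)) = -52/(6 - 3) = -52/3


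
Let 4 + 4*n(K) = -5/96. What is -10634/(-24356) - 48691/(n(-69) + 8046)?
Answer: -211270580057/37621190950 ≈ -5.6157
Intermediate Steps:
n(K) = -389/384 (n(K) = -1 + (-5/96)/4 = -1 + (-5*1/96)/4 = -1 + (¼)*(-5/96) = -1 - 5/384 = -389/384)
-10634/(-24356) - 48691/(n(-69) + 8046) = -10634/(-24356) - 48691/(-389/384 + 8046) = -10634*(-1/24356) - 48691/3089275/384 = 5317/12178 - 48691*384/3089275 = 5317/12178 - 18697344/3089275 = -211270580057/37621190950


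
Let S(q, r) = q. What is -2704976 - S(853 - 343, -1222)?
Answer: -2705486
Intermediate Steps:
-2704976 - S(853 - 343, -1222) = -2704976 - (853 - 343) = -2704976 - 1*510 = -2704976 - 510 = -2705486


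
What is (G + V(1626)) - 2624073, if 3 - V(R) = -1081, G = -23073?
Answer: -2646062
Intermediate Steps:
V(R) = 1084 (V(R) = 3 - 1*(-1081) = 3 + 1081 = 1084)
(G + V(1626)) - 2624073 = (-23073 + 1084) - 2624073 = -21989 - 2624073 = -2646062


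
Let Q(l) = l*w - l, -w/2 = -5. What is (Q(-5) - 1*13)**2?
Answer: 3364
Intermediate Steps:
w = 10 (w = -2*(-5) = 10)
Q(l) = 9*l (Q(l) = l*10 - l = 10*l - l = 9*l)
(Q(-5) - 1*13)**2 = (9*(-5) - 1*13)**2 = (-45 - 13)**2 = (-58)**2 = 3364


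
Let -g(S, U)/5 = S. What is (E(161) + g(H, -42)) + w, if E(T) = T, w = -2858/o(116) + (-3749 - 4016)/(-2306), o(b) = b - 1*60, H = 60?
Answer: -6026403/32284 ≈ -186.67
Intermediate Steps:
g(S, U) = -5*S
o(b) = -60 + b (o(b) = b - 60 = -60 + b)
w = -1538927/32284 (w = -2858/(-60 + 116) + (-3749 - 4016)/(-2306) = -2858/56 - 7765*(-1/2306) = -2858*1/56 + 7765/2306 = -1429/28 + 7765/2306 = -1538927/32284 ≈ -47.668)
(E(161) + g(H, -42)) + w = (161 - 5*60) - 1538927/32284 = (161 - 300) - 1538927/32284 = -139 - 1538927/32284 = -6026403/32284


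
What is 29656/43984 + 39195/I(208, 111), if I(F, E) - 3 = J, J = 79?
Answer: 53949521/112709 ≈ 478.66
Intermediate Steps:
I(F, E) = 82 (I(F, E) = 3 + 79 = 82)
29656/43984 + 39195/I(208, 111) = 29656/43984 + 39195/82 = 29656*(1/43984) + 39195*(1/82) = 3707/5498 + 39195/82 = 53949521/112709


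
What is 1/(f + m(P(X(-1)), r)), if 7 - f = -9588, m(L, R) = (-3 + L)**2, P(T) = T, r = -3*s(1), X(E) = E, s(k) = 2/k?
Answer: 1/9611 ≈ 0.00010405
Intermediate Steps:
r = -6 (r = -6/1 = -6 ≈ -6.0000)
f = 9595 (f = 7 - 1*(-9588) = 7 + 9588 = 9595)
1/(f + m(P(X(-1)), r)) = 1/(9595 + (-3 - 1)**2) = 1/(9595 + (-4)**2) = 1/(9595 + 16) = 1/9611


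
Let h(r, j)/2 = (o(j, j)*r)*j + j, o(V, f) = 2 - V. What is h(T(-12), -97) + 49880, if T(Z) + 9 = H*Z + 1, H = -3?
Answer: -488082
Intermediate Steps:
T(Z) = -8 - 3*Z (T(Z) = -9 + (-3*Z + 1) = -9 + (1 - 3*Z) = -8 - 3*Z)
h(r, j) = 2*j + 2*j*r*(2 - j) (h(r, j) = 2*(((2 - j)*r)*j + j) = 2*((r*(2 - j))*j + j) = 2*(j*r*(2 - j) + j) = 2*(j + j*r*(2 - j)) = 2*j + 2*j*r*(2 - j))
h(T(-12), -97) + 49880 = -2*(-97)*(-1 + (-8 - 3*(-12))*(-2 - 97)) + 49880 = -2*(-97)*(-1 + (-8 + 36)*(-99)) + 49880 = -2*(-97)*(-1 + 28*(-99)) + 49880 = -2*(-97)*(-1 - 2772) + 49880 = -2*(-97)*(-2773) + 49880 = -537962 + 49880 = -488082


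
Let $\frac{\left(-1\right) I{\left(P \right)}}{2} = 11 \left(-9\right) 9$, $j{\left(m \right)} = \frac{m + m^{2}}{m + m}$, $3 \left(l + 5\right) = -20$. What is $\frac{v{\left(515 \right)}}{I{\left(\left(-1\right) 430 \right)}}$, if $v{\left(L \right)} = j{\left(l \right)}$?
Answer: $- \frac{8}{2673} \approx -0.0029929$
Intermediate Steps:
$l = - \frac{35}{3}$ ($l = -5 + \frac{1}{3} \left(-20\right) = -5 - \frac{20}{3} = - \frac{35}{3} \approx -11.667$)
$j{\left(m \right)} = \frac{m + m^{2}}{2 m}$
$v{\left(L \right)} = - \frac{16}{3}$ ($v{\left(L \right)} = \frac{1}{2} + \frac{1}{2} \left(- \frac{35}{3}\right) = \frac{1}{2} - \frac{35}{6} = - \frac{16}{3}$)
$I{\left(P \right)} = 1782$ ($I{\left(P \right)} = - 2 \cdot 11 \left(-9\right) 9 = - 2 \left(\left(-99\right) 9\right) = \left(-2\right) \left(-891\right) = 1782$)
$\frac{v{\left(515 \right)}}{I{\left(\left(-1\right) 430 \right)}} = - \frac{16}{3 \cdot 1782} = \left(- \frac{16}{3}\right) \frac{1}{1782} = - \frac{8}{2673}$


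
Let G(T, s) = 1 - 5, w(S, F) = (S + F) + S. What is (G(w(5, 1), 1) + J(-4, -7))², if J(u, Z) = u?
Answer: 64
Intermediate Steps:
w(S, F) = F + 2*S (w(S, F) = (F + S) + S = F + 2*S)
G(T, s) = -4
(G(w(5, 1), 1) + J(-4, -7))² = (-4 - 4)² = (-8)² = 64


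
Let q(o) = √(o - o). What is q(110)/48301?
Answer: 0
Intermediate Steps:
q(o) = 0 (q(o) = √0 = 0)
q(110)/48301 = 0/48301 = 0*(1/48301) = 0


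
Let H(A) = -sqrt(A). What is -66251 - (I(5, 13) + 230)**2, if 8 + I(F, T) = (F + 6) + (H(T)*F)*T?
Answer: -175465 + 30290*sqrt(13) ≈ -66253.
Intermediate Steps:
I(F, T) = -2 + F - F*T**(3/2) (I(F, T) = -8 + ((F + 6) + ((-sqrt(T))*F)*T) = -8 + ((6 + F) + (-F*sqrt(T))*T) = -8 + ((6 + F) - F*T**(3/2)) = -8 + (6 + F - F*T**(3/2)) = -2 + F - F*T**(3/2))
-66251 - (I(5, 13) + 230)**2 = -66251 - ((-2 + 5 - 1*5*13**(3/2)) + 230)**2 = -66251 - ((-2 + 5 - 1*5*13*sqrt(13)) + 230)**2 = -66251 - ((-2 + 5 - 65*sqrt(13)) + 230)**2 = -66251 - ((3 - 65*sqrt(13)) + 230)**2 = -66251 - (233 - 65*sqrt(13))**2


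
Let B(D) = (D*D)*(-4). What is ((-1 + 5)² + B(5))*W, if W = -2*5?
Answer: 840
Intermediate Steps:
W = -10
B(D) = -4*D² (B(D) = D²*(-4) = -4*D²)
((-1 + 5)² + B(5))*W = ((-1 + 5)² - 4*5²)*(-10) = (4² - 4*25)*(-10) = (16 - 100)*(-10) = -84*(-10) = 840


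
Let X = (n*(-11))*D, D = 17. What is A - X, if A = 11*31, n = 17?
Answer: 3520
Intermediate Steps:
A = 341
X = -3179 (X = (17*(-11))*17 = -187*17 = -3179)
A - X = 341 - 1*(-3179) = 341 + 3179 = 3520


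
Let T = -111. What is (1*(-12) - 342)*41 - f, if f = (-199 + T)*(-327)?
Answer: -115884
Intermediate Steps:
f = 101370 (f = (-199 - 111)*(-327) = -310*(-327) = 101370)
(1*(-12) - 342)*41 - f = (1*(-12) - 342)*41 - 1*101370 = (-12 - 342)*41 - 101370 = -354*41 - 101370 = -14514 - 101370 = -115884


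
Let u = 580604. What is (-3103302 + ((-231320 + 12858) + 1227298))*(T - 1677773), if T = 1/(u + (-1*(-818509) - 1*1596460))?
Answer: 693484956694004112/197347 ≈ 3.5140e+12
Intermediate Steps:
T = -1/197347 (T = 1/(580604 + (-1*(-818509) - 1*1596460)) = 1/(580604 + (818509 - 1596460)) = 1/(580604 - 777951) = 1/(-197347) = -1/197347 ≈ -5.0672e-6)
(-3103302 + ((-231320 + 12858) + 1227298))*(T - 1677773) = (-3103302 + ((-231320 + 12858) + 1227298))*(-1/197347 - 1677773) = (-3103302 + (-218462 + 1227298))*(-331103468232/197347) = (-3103302 + 1008836)*(-331103468232/197347) = -2094466*(-331103468232/197347) = 693484956694004112/197347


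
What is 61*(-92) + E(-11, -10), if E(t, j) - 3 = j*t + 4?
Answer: -5495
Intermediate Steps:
E(t, j) = 7 + j*t (E(t, j) = 3 + (j*t + 4) = 3 + (4 + j*t) = 7 + j*t)
61*(-92) + E(-11, -10) = 61*(-92) + (7 - 10*(-11)) = -5612 + (7 + 110) = -5612 + 117 = -5495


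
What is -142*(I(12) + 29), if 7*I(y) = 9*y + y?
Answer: -45866/7 ≈ -6552.3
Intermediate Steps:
I(y) = 10*y/7 (I(y) = (9*y + y)/7 = (10*y)/7 = 10*y/7)
-142*(I(12) + 29) = -142*((10/7)*12 + 29) = -142*(120/7 + 29) = -142*323/7 = -45866/7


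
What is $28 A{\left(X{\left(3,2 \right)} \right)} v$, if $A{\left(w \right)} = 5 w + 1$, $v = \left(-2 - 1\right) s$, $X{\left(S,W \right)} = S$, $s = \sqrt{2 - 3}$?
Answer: $- 1344 i \approx - 1344.0 i$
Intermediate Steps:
$s = i$ ($s = \sqrt{-1} = i \approx 1.0 i$)
$v = - 3 i$ ($v = \left(-2 - 1\right) i = - 3 i \approx - 3.0 i$)
$A{\left(w \right)} = 1 + 5 w$
$28 A{\left(X{\left(3,2 \right)} \right)} v = 28 \left(1 + 5 \cdot 3\right) \left(- 3 i\right) = 28 \left(1 + 15\right) \left(- 3 i\right) = 28 \cdot 16 \left(- 3 i\right) = 448 \left(- 3 i\right) = - 1344 i$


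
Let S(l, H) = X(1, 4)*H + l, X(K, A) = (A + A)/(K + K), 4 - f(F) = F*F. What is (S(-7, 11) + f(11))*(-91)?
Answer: 7280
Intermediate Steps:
f(F) = 4 - F² (f(F) = 4 - F*F = 4 - F²)
X(K, A) = A/K (X(K, A) = (2*A)/((2*K)) = (2*A)*(1/(2*K)) = A/K)
S(l, H) = l + 4*H (S(l, H) = (4/1)*H + l = (4*1)*H + l = 4*H + l = l + 4*H)
(S(-7, 11) + f(11))*(-91) = ((-7 + 4*11) + (4 - 1*11²))*(-91) = ((-7 + 44) + (4 - 1*121))*(-91) = (37 + (4 - 121))*(-91) = (37 - 117)*(-91) = -80*(-91) = 7280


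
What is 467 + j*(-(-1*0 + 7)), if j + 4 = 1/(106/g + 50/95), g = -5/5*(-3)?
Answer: 144483/292 ≈ 494.80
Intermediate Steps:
g = 3 (g = -5*⅕*(-3) = -1*(-3) = 3)
j = -8119/2044 (j = -4 + 1/(106/3 + 50/95) = -4 + 1/(106*(⅓) + 50*(1/95)) = -4 + 1/(106/3 + 10/19) = -4 + 1/(2044/57) = -4 + 57/2044 = -8119/2044 ≈ -3.9721)
467 + j*(-(-1*0 + 7)) = 467 - (-8119)*(-1*0 + 7)/2044 = 467 - (-8119)*(0 + 7)/2044 = 467 - (-8119)*7/2044 = 467 - 8119/2044*(-7) = 467 + 8119/292 = 144483/292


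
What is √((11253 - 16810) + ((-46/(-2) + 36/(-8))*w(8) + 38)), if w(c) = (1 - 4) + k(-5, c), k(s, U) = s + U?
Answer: I*√5519 ≈ 74.29*I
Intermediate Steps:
k(s, U) = U + s
w(c) = -8 + c (w(c) = (1 - 4) + (c - 5) = -3 + (-5 + c) = -8 + c)
√((11253 - 16810) + ((-46/(-2) + 36/(-8))*w(8) + 38)) = √((11253 - 16810) + ((-46/(-2) + 36/(-8))*(-8 + 8) + 38)) = √(-5557 + ((-46*(-½) + 36*(-⅛))*0 + 38)) = √(-5557 + ((23 - 9/2)*0 + 38)) = √(-5557 + ((37/2)*0 + 38)) = √(-5557 + (0 + 38)) = √(-5557 + 38) = √(-5519) = I*√5519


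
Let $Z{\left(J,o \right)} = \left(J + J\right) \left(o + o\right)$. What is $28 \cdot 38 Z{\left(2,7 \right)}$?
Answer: $59584$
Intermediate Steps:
$Z{\left(J,o \right)} = 4 J o$ ($Z{\left(J,o \right)} = 2 J 2 o = 4 J o$)
$28 \cdot 38 Z{\left(2,7 \right)} = 28 \cdot 38 \cdot 4 \cdot 2 \cdot 7 = 1064 \cdot 56 = 59584$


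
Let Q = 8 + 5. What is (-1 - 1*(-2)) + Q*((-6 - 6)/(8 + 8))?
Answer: -35/4 ≈ -8.7500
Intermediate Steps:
Q = 13
(-1 - 1*(-2)) + Q*((-6 - 6)/(8 + 8)) = (-1 - 1*(-2)) + 13*((-6 - 6)/(8 + 8)) = (-1 + 2) + 13*(-12/16) = 1 + 13*(-12*1/16) = 1 + 13*(-¾) = 1 - 39/4 = -35/4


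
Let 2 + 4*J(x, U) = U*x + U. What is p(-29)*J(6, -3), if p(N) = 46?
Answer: -529/2 ≈ -264.50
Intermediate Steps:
J(x, U) = -½ + U/4 + U*x/4 (J(x, U) = -½ + (U*x + U)/4 = -½ + (U + U*x)/4 = -½ + (U/4 + U*x/4) = -½ + U/4 + U*x/4)
p(-29)*J(6, -3) = 46*(-½ + (¼)*(-3) + (¼)*(-3)*6) = 46*(-½ - ¾ - 9/2) = 46*(-23/4) = -529/2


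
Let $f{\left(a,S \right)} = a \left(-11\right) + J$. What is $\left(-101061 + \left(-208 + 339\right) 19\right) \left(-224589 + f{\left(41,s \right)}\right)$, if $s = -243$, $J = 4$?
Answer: $22182248592$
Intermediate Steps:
$f{\left(a,S \right)} = 4 - 11 a$ ($f{\left(a,S \right)} = a \left(-11\right) + 4 = - 11 a + 4 = 4 - 11 a$)
$\left(-101061 + \left(-208 + 339\right) 19\right) \left(-224589 + f{\left(41,s \right)}\right) = \left(-101061 + \left(-208 + 339\right) 19\right) \left(-224589 + \left(4 - 451\right)\right) = \left(-101061 + 131 \cdot 19\right) \left(-224589 + \left(4 - 451\right)\right) = \left(-101061 + 2489\right) \left(-224589 - 447\right) = \left(-98572\right) \left(-225036\right) = 22182248592$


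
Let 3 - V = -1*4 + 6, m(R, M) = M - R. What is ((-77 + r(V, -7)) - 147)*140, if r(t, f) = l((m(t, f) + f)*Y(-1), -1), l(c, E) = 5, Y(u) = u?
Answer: -30660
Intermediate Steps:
V = 1 (V = 3 - (-1*4 + 6) = 3 - (-4 + 6) = 3 - 1*2 = 3 - 2 = 1)
r(t, f) = 5
((-77 + r(V, -7)) - 147)*140 = ((-77 + 5) - 147)*140 = (-72 - 147)*140 = -219*140 = -30660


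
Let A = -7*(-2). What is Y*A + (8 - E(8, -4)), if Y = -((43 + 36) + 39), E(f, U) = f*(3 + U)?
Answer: -1636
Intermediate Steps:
A = 14
Y = -118 (Y = -(79 + 39) = -1*118 = -118)
Y*A + (8 - E(8, -4)) = -118*14 + (8 - 8*(3 - 4)) = -1652 + (8 - 8*(-1)) = -1652 + (8 - 1*(-8)) = -1652 + (8 + 8) = -1652 + 16 = -1636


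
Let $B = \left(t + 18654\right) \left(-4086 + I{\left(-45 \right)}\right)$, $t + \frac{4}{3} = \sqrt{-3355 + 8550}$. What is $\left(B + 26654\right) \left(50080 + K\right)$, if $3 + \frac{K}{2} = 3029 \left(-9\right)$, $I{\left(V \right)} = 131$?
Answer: $\frac{984048511744}{3} + 17591840 \sqrt{5195} \approx 3.2928 \cdot 10^{11}$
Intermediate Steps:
$K = -54528$ ($K = -6 + 2 \cdot 3029 \left(-9\right) = -6 + 2 \left(-27261\right) = -6 - 54522 = -54528$)
$t = - \frac{4}{3} + \sqrt{5195}$ ($t = - \frac{4}{3} + \sqrt{-3355 + 8550} = - \frac{4}{3} + \sqrt{5195} \approx 70.743$)
$B = - \frac{221313890}{3} - 3955 \sqrt{5195}$ ($B = \left(\left(- \frac{4}{3} + \sqrt{5195}\right) + 18654\right) \left(-4086 + 131\right) = \left(\frac{55958}{3} + \sqrt{5195}\right) \left(-3955\right) = - \frac{221313890}{3} - 3955 \sqrt{5195} \approx -7.4056 \cdot 10^{7}$)
$\left(B + 26654\right) \left(50080 + K\right) = \left(\left(- \frac{221313890}{3} - 3955 \sqrt{5195}\right) + 26654\right) \left(50080 - 54528\right) = \left(- \frac{221233928}{3} - 3955 \sqrt{5195}\right) \left(-4448\right) = \frac{984048511744}{3} + 17591840 \sqrt{5195}$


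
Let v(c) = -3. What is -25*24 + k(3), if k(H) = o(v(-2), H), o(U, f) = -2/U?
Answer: -1798/3 ≈ -599.33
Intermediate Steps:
k(H) = ⅔ (k(H) = -2/(-3) = -2*(-⅓) = ⅔)
-25*24 + k(3) = -25*24 + ⅔ = -600 + ⅔ = -1798/3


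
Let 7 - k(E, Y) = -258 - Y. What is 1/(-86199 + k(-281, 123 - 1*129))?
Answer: -1/85940 ≈ -1.1636e-5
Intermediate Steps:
k(E, Y) = 265 + Y (k(E, Y) = 7 - (-258 - Y) = 7 + (258 + Y) = 265 + Y)
1/(-86199 + k(-281, 123 - 1*129)) = 1/(-86199 + (265 + (123 - 1*129))) = 1/(-86199 + (265 + (123 - 129))) = 1/(-86199 + (265 - 6)) = 1/(-86199 + 259) = 1/(-85940) = -1/85940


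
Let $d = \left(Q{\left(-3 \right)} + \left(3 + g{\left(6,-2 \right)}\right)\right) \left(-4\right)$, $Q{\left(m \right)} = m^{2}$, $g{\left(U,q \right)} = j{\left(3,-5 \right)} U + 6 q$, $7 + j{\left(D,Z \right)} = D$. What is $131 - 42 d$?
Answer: $-3901$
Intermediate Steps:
$j{\left(D,Z \right)} = -7 + D$
$g{\left(U,q \right)} = - 4 U + 6 q$ ($g{\left(U,q \right)} = \left(-7 + 3\right) U + 6 q = - 4 U + 6 q$)
$d = 96$ ($d = \left(\left(-3\right)^{2} + \left(3 + \left(\left(-4\right) 6 + 6 \left(-2\right)\right)\right)\right) \left(-4\right) = \left(9 + \left(3 - 36\right)\right) \left(-4\right) = \left(9 - 33\right) \left(-4\right) = \left(-24\right) \left(-4\right) = 96$)
$131 - 42 d = 131 - 4032 = -3901$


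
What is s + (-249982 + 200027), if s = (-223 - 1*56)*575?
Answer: -210380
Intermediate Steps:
s = -160425 (s = (-223 - 56)*575 = -279*575 = -160425)
s + (-249982 + 200027) = -160425 + (-249982 + 200027) = -160425 - 49955 = -210380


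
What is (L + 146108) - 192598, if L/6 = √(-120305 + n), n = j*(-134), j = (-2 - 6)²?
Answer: -46490 + 2154*I ≈ -46490.0 + 2154.0*I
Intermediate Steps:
j = 64 (j = (-8)² = 64)
n = -8576 (n = 64*(-134) = -8576)
L = 2154*I (L = 6*√(-120305 - 8576) = 6*√(-128881) = 6*(359*I) = 2154*I ≈ 2154.0*I)
(L + 146108) - 192598 = (2154*I + 146108) - 192598 = (146108 + 2154*I) - 192598 = -46490 + 2154*I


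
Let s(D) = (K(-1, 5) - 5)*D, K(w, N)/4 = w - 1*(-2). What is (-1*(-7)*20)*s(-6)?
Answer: 840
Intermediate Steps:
K(w, N) = 8 + 4*w (K(w, N) = 4*(w - 1*(-2)) = 4*(w + 2) = 4*(2 + w) = 8 + 4*w)
s(D) = -D (s(D) = ((8 + 4*(-1)) - 5)*D = ((8 - 4) - 5)*D = (4 - 5)*D = -D)
(-1*(-7)*20)*s(-6) = (-1*(-7)*20)*(-1*(-6)) = (7*20)*6 = 140*6 = 840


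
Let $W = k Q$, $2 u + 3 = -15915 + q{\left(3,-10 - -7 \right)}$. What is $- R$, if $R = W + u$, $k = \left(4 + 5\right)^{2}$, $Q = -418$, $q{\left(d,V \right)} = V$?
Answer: $\frac{83637}{2} \approx 41819.0$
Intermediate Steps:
$u = - \frac{15921}{2}$ ($u = - \frac{3}{2} + \frac{-15915 - 3}{2} = - \frac{3}{2} + \frac{1}{2} \left(-15918\right) = - \frac{3}{2} - 7959 = - \frac{15921}{2} \approx -7960.5$)
$k = 81$ ($k = 9^{2} = 81$)
$W = -33858$ ($W = 81 \left(-418\right) = -33858$)
$R = - \frac{83637}{2}$ ($R = -33858 - \frac{15921}{2} = - \frac{83637}{2} \approx -41819.0$)
$- R = \left(-1\right) \left(- \frac{83637}{2}\right) = \frac{83637}{2}$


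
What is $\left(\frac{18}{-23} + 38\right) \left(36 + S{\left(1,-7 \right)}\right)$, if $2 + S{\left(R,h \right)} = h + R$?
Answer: $\frac{23968}{23} \approx 1042.1$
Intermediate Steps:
$S{\left(R,h \right)} = -2 + R + h$ ($S{\left(R,h \right)} = -2 + \left(h + R\right) = -2 + \left(R + h\right) = -2 + R + h$)
$\left(\frac{18}{-23} + 38\right) \left(36 + S{\left(1,-7 \right)}\right) = \left(\frac{18}{-23} + 38\right) \left(36 - 8\right) = \left(18 \left(- \frac{1}{23}\right) + 38\right) \left(36 - 8\right) = \left(- \frac{18}{23} + 38\right) 28 = \frac{856}{23} \cdot 28 = \frac{23968}{23}$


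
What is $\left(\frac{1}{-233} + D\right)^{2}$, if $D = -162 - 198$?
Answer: $\frac{7036022161}{54289} \approx 1.296 \cdot 10^{5}$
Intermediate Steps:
$D = -360$ ($D = -162 - 198 = -360$)
$\left(\frac{1}{-233} + D\right)^{2} = \left(\frac{1}{-233} - 360\right)^{2} = \left(- \frac{1}{233} - 360\right)^{2} = \left(- \frac{83881}{233}\right)^{2} = \frac{7036022161}{54289}$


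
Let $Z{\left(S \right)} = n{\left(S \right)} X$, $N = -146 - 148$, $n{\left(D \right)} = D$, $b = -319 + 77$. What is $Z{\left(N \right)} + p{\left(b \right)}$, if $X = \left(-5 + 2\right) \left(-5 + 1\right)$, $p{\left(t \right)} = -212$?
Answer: $-3740$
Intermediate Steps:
$b = -242$
$X = 12$ ($X = \left(-3\right) \left(-4\right) = 12$)
$N = -294$ ($N = -146 - 148 = -294$)
$Z{\left(S \right)} = 12 S$ ($Z{\left(S \right)} = S 12 = 12 S$)
$Z{\left(N \right)} + p{\left(b \right)} = 12 \left(-294\right) - 212 = -3528 - 212 = -3740$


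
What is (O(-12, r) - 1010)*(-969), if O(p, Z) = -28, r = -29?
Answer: 1005822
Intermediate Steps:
(O(-12, r) - 1010)*(-969) = (-28 - 1010)*(-969) = -1038*(-969) = 1005822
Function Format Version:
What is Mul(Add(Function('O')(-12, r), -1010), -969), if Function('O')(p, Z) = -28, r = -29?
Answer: 1005822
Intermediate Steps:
Mul(Add(Function('O')(-12, r), -1010), -969) = Mul(Add(-28, -1010), -969) = Mul(-1038, -969) = 1005822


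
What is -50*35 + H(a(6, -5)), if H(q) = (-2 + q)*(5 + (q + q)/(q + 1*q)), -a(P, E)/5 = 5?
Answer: -1912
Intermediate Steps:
a(P, E) = -25 (a(P, E) = -5*5 = -25)
H(q) = -12 + 6*q (H(q) = (-2 + q)*(5 + (2*q)/(q + q)) = (-2 + q)*(5 + (2*q)/((2*q))) = (-2 + q)*(5 + (2*q)*(1/(2*q))) = (-2 + q)*(5 + 1) = (-2 + q)*6 = -12 + 6*q)
-50*35 + H(a(6, -5)) = -50*35 + (-12 + 6*(-25)) = -1750 + (-12 - 150) = -1750 - 162 = -1912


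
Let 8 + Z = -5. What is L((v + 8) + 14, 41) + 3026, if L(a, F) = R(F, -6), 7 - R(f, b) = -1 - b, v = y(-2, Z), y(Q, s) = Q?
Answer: 3028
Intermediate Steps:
Z = -13 (Z = -8 - 5 = -13)
v = -2
R(f, b) = 8 + b (R(f, b) = 7 - (-1 - b) = 7 + (1 + b) = 8 + b)
L(a, F) = 2 (L(a, F) = 8 - 6 = 2)
L((v + 8) + 14, 41) + 3026 = 2 + 3026 = 3028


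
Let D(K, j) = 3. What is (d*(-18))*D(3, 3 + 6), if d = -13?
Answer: 702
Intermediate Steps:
(d*(-18))*D(3, 3 + 6) = -13*(-18)*3 = 234*3 = 702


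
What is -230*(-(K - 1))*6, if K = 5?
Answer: 5520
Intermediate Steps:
-230*(-(K - 1))*6 = -230*(-(5 - 1))*6 = -230*(-1*4)*6 = -(-920)*6 = -230*(-24) = 5520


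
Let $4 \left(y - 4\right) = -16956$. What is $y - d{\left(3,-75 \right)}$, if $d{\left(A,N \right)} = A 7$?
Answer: $-4256$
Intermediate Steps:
$d{\left(A,N \right)} = 7 A$
$y = -4235$ ($y = 4 + \frac{1}{4} \left(-16956\right) = 4 - 4239 = -4235$)
$y - d{\left(3,-75 \right)} = -4235 - 7 \cdot 3 = -4235 - 21 = -4256$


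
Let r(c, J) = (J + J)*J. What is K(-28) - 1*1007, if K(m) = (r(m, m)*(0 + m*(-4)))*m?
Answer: -4918255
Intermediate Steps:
r(c, J) = 2*J**2 (r(c, J) = (2*J)*J = 2*J**2)
K(m) = -8*m**4 (K(m) = ((2*m**2)*(0 + m*(-4)))*m = ((2*m**2)*(0 - 4*m))*m = ((2*m**2)*(-4*m))*m = (-8*m**3)*m = -8*m**4)
K(-28) - 1*1007 = -8*(-28)**4 - 1*1007 = -8*614656 - 1007 = -4917248 - 1007 = -4918255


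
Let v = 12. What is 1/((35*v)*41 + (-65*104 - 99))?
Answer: 1/10361 ≈ 9.6516e-5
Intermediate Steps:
1/((35*v)*41 + (-65*104 - 99)) = 1/((35*12)*41 + (-65*104 - 99)) = 1/(420*41 + (-6760 - 99)) = 1/(17220 - 6859) = 1/10361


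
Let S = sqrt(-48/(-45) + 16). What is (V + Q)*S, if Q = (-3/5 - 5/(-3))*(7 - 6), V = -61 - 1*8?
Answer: -16304*sqrt(15)/225 ≈ -280.65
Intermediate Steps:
V = -69 (V = -61 - 8 = -69)
Q = 16/15 (Q = (-3*1/5 - 5*(-1/3))*1 = (-3/5 + 5/3)*1 = (16/15)*1 = 16/15 ≈ 1.0667)
S = 16*sqrt(15)/15 (S = sqrt(-48*(-1/45) + 16) = sqrt(16/15 + 16) = sqrt(256/15) = 16*sqrt(15)/15 ≈ 4.1312)
(V + Q)*S = (-69 + 16/15)*(16*sqrt(15)/15) = -16304*sqrt(15)/225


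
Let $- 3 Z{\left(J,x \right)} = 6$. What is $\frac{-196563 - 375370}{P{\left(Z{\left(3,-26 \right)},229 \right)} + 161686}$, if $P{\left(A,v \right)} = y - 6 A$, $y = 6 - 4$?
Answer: $- \frac{571933}{161700} \approx -3.537$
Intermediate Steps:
$y = 2$
$Z{\left(J,x \right)} = -2$ ($Z{\left(J,x \right)} = \left(- \frac{1}{3}\right) 6 = -2$)
$P{\left(A,v \right)} = 2 - 6 A$
$\frac{-196563 - 375370}{P{\left(Z{\left(3,-26 \right)},229 \right)} + 161686} = \frac{-196563 - 375370}{\left(2 - -12\right) + 161686} = - \frac{571933}{\left(2 + 12\right) + 161686} = - \frac{571933}{14 + 161686} = - \frac{571933}{161700}$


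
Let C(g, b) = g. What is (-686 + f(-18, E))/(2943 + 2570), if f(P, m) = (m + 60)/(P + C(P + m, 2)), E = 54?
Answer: -2039/16539 ≈ -0.12328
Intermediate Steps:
f(P, m) = (60 + m)/(m + 2*P) (f(P, m) = (m + 60)/(P + (P + m)) = (60 + m)/(m + 2*P))
(-686 + f(-18, E))/(2943 + 2570) = (-686 + (60 + 54)/(54 + 2*(-18)))/(2943 + 2570) = (-686 + 114/(54 - 36))/5513 = (-686 + 114/18)*(1/5513) = (-686 + (1/18)*114)*(1/5513) = (-686 + 19/3)*(1/5513) = -2039/3*1/5513 = -2039/16539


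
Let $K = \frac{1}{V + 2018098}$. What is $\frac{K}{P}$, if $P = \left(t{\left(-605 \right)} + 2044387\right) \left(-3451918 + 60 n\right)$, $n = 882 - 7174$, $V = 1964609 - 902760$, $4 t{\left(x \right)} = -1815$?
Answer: $- \frac{2}{48214202772943516569} \approx -4.1482 \cdot 10^{-20}$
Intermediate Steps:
$t{\left(x \right)} = - \frac{1815}{4}$ ($t{\left(x \right)} = \frac{1}{4} \left(-1815\right) = - \frac{1815}{4}$)
$V = 1061849$ ($V = 1964609 - 902760 = 1061849$)
$n = -6292$ ($n = 882 - 7174 = -6292$)
$P = - \frac{15654231314027}{2}$ ($P = \left(- \frac{1815}{4} + 2044387\right) \left(-3451918 + 60 \left(-6292\right)\right) = \frac{8175733 \left(-3451918 - 377520\right)}{4} = \frac{8175733}{4} \left(-3829438\right) = - \frac{15654231314027}{2} \approx -7.8271 \cdot 10^{12}$)
$K = \frac{1}{3079947}$ ($K = \frac{1}{1061849 + 2018098} = \frac{1}{3079947} \approx 3.2468 \cdot 10^{-7}$)
$\frac{K}{P} = \frac{1}{3079947 \left(- \frac{15654231314027}{2}\right)} = \frac{1}{3079947} \left(- \frac{2}{15654231314027}\right) = - \frac{2}{48214202772943516569}$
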